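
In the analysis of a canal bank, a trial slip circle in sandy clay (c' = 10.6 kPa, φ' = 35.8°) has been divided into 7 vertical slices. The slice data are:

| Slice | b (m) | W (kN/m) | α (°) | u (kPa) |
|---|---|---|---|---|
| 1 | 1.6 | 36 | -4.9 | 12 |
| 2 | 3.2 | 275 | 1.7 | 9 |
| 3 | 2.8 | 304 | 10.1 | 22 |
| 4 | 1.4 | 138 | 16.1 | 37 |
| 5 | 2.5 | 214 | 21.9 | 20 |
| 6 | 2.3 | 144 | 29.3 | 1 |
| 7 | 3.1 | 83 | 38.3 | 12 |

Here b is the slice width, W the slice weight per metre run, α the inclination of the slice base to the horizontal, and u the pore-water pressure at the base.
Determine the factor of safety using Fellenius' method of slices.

FS = 2.74

Ordinary method of slices: FS = Σ[c'·Δl_i + (W_i cosα_i − u_i·Δl_i)·tanφ'] / Σ W_i sinα_i, with Δl_i = b_i / cosα_i.
Slice 1: Δl = 1.6/cos(-4.9°) = 1.606 m; N'_1 = 36·cos(-4.9°) − 12·1.606 = 16.6; c'Δl = 17.02; W sinα = -3.1
Slice 2: Δl = 3.2/cos1.7° = 3.201 m; N'_2 = 275·cos1.7° − 9·3.201 = 246.1; c'Δl = 33.93; W sinα = 8.2
Slice 3: Δl = 2.8/cos10.1° = 2.844 m; N'_3 = 304·cos10.1° − 22·2.844 = 236.7; c'Δl = 30.15; W sinα = 53.3
Slice 4: Δl = 1.4/cos16.1° = 1.457 m; N'_4 = 138·cos16.1° − 37·1.457 = 78.7; c'Δl = 15.45; W sinα = 38.3
Slice 5: Δl = 2.5/cos21.9° = 2.694 m; N'_5 = 214·cos21.9° − 20·2.694 = 144.7; c'Δl = 28.56; W sinα = 79.8
Slice 6: Δl = 2.3/cos29.3° = 2.637 m; N'_6 = 144·cos29.3° − 1·2.637 = 122.9; c'Δl = 27.96; W sinα = 70.5
Slice 7: Δl = 3.1/cos38.3° = 3.950 m; N'_7 = 83·cos38.3° − 12·3.950 = 17.7; c'Δl = 41.87; W sinα = 51.4
Σc'Δl = 194.9 kN/m; ΣN' = 863.4 kN/m; ΣW sinα = 298.4 kN/m
Resisting = 194.9 + 863.4·tan35.8° = 194.9 + 622.7 = 817.6 kN/m
FS = 817.6 / 298.4 = 2.740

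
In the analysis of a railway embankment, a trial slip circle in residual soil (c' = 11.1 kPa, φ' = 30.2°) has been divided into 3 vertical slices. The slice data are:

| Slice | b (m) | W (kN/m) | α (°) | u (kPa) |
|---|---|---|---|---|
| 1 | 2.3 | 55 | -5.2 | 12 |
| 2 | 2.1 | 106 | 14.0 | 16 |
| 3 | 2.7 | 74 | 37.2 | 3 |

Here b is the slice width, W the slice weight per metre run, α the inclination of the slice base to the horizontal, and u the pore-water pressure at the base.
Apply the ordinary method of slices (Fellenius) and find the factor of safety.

Ordinary method of slices: FS = Σ[c'·Δl_i + (W_i cosα_i − u_i·Δl_i)·tanφ'] / Σ W_i sinα_i, with Δl_i = b_i / cosα_i.
Slice 1: Δl = 2.3/cos(-5.2°) = 2.310 m; N'_1 = 55·cos(-5.2°) − 12·2.310 = 27.1; c'Δl = 25.64; W sinα = -5.0
Slice 2: Δl = 2.1/cos14.0° = 2.164 m; N'_2 = 106·cos14.0° − 16·2.164 = 68.2; c'Δl = 24.02; W sinα = 25.6
Slice 3: Δl = 2.7/cos37.2° = 3.390 m; N'_3 = 74·cos37.2° − 3·3.390 = 48.8; c'Δl = 37.63; W sinα = 44.7
Σc'Δl = 87.3 kN/m; ΣN' = 144.1 kN/m; ΣW sinα = 65.4 kN/m
Resisting = 87.3 + 144.1·tan30.2° = 87.3 + 83.8 = 171.1 kN/m
FS = 171.1 / 65.4 = 2.617

FS = 2.62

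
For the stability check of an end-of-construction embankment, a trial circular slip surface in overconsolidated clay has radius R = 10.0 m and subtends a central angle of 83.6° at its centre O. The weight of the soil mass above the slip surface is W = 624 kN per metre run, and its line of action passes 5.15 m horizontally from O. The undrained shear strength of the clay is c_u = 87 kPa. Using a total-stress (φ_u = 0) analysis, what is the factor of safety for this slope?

FS = 3.95

Taking moments about the centre O, the resisting moment is provided by the undrained shear strength acting along the arc:
Arc length L_a = R·θ = 10.0·(83.6°·π/180) = 10.0·1.4591 = 14.59 m
M_R = c_u·L_a·R = 87·14.59·10.0 = 12694.1 kN·m/m
M_D = W·d = 624·5.15 = 3213.6 kN·m/m
FS = M_R / M_D = 12694.1 / 3213.6 = 3.950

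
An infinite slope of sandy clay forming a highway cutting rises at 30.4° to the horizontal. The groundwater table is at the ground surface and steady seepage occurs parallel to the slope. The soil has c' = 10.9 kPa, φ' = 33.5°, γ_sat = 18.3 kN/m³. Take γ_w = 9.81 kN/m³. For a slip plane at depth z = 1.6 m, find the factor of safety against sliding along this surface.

With seepage parallel to the slope and the water table at the surface, the effective normal stress on the slip plane uses the buoyant unit weight γ' = γ_sat − γ_w while the driving shear stress uses γ_sat:
FS = [c' + γ' z cos²β tanφ'] / [γ_sat z sinβ cosβ]
γ' = 18.3 − 9.81 = 8.49 kN/m³
Numerator = 10.9 + 8.49·1.6·cos²30.4°·tan33.5° = 10.9 + 8.49·1.6·0.7439·0.6619 = 17.589 kPa
Denominator = 18.3·1.6·sin30.4°·cos30.4° = 18.3·1.6·0.5060·0.8625 = 12.780 kPa
FS = 17.589 / 12.780 = 1.376

FS = 1.38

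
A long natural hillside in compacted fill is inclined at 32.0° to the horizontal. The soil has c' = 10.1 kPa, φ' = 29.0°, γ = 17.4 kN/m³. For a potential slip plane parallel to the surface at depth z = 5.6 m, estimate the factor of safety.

For an infinite slope with a slip plane parallel to the surface (no pore pressure): FS = [c' + γz cos²β tanφ'] / [γz sinβ cosβ].
γz = 17.4·5.6 = 97.44 kN/m²
Numerator = 10.1 + 97.44·cos²32.0°·tan29.0° = 10.1 + 97.44·0.7192·0.5543 = 48.945 kPa
Denominator = 97.44·sin32.0°·cos32.0° = 97.44·0.5299·0.8480 = 43.789 kPa
FS = 48.945 / 43.789 = 1.118

FS = 1.12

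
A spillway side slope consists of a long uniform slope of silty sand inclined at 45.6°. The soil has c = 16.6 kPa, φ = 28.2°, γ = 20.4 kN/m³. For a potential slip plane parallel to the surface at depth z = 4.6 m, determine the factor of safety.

For an infinite slope with a slip plane parallel to the surface (no pore pressure): FS = [c + γz cos²β tanφ] / [γz sinβ cosβ].
γz = 20.4·4.6 = 93.84 kN/m²
Numerator = 16.6 + 93.84·cos²45.6°·tan28.2° = 16.6 + 93.84·0.4895·0.5362 = 41.231 kPa
Denominator = 93.84·sin45.6°·cos45.6° = 93.84·0.7145·0.6997 = 46.910 kPa
FS = 41.231 / 46.910 = 0.879

FS = 0.88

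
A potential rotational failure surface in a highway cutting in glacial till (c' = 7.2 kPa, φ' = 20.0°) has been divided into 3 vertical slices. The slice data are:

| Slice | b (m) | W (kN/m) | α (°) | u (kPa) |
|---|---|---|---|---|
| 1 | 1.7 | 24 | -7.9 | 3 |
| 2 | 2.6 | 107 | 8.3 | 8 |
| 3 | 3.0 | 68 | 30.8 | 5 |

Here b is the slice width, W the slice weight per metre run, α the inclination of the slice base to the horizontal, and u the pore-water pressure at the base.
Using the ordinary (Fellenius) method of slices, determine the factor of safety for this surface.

Ordinary method of slices: FS = Σ[c'·Δl_i + (W_i cosα_i − u_i·Δl_i)·tanφ'] / Σ W_i sinα_i, with Δl_i = b_i / cosα_i.
Slice 1: Δl = 1.7/cos(-7.9°) = 1.716 m; N'_1 = 24·cos(-7.9°) − 3·1.716 = 18.6; c'Δl = 12.36; W sinα = -3.3
Slice 2: Δl = 2.6/cos8.3° = 2.628 m; N'_2 = 107·cos8.3° − 8·2.628 = 84.9; c'Δl = 18.92; W sinα = 15.4
Slice 3: Δl = 3.0/cos30.8° = 3.493 m; N'_3 = 68·cos30.8° − 5·3.493 = 40.9; c'Δl = 25.15; W sinα = 34.8
Σc'Δl = 56.4 kN/m; ΣN' = 144.4 kN/m; ΣW sinα = 47.0 kN/m
Resisting = 56.4 + 144.4·tan20.0° = 56.4 + 52.6 = 109.0 kN/m
FS = 109.0 / 47.0 = 2.321

FS = 2.32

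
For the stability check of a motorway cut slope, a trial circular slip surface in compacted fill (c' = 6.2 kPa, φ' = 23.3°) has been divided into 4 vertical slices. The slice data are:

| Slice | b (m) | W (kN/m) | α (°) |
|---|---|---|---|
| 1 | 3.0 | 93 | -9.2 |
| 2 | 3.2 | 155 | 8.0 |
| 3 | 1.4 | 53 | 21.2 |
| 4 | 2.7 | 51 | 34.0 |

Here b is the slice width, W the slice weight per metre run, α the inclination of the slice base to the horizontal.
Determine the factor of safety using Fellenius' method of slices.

Ordinary method of slices: FS = Σ[c'·Δl_i + (W_i cosα_i)·tanφ'] / Σ W_i sinα_i, with Δl_i = b_i / cosα_i.
Slice 1: Δl = 3.0/cos(-9.2°) = 3.039 m; N'_1 = 93·cos(-9.2°) = 91.8; c'Δl = 18.84; W sinα = -14.9
Slice 2: Δl = 3.2/cos8.0° = 3.231 m; N'_2 = 155·cos8.0° = 153.5; c'Δl = 20.03; W sinα = 21.6
Slice 3: Δl = 1.4/cos21.2° = 1.502 m; N'_3 = 53·cos21.2° = 49.4; c'Δl = 9.31; W sinα = 19.2
Slice 4: Δl = 2.7/cos34.0° = 3.257 m; N'_4 = 51·cos34.0° = 42.3; c'Δl = 20.19; W sinα = 28.5
Σc'Δl = 68.4 kN/m; ΣN' = 337.0 kN/m; ΣW sinα = 54.4 kN/m
Resisting = 68.4 + 337.0·tan23.3° = 68.4 + 145.1 = 213.5 kN/m
FS = 213.5 / 54.4 = 3.926

FS = 3.93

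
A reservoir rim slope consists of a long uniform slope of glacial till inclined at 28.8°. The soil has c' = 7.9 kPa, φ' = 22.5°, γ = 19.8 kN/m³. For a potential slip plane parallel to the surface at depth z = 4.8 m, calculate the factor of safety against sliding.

For an infinite slope with a slip plane parallel to the surface (no pore pressure): FS = [c' + γz cos²β tanφ'] / [γz sinβ cosβ].
γz = 19.8·4.8 = 95.04 kN/m²
Numerator = 7.9 + 95.04·cos²28.8°·tan22.5° = 7.9 + 95.04·0.7679·0.4142 = 38.130 kPa
Denominator = 95.04·sin28.8°·cos28.8° = 95.04·0.4818·0.8763 = 40.122 kPa
FS = 38.130 / 40.122 = 0.950

FS = 0.95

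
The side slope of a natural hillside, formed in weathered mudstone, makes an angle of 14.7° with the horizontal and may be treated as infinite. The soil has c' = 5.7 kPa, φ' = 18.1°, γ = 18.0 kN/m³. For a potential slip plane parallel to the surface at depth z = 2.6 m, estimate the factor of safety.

FS = 1.74

For an infinite slope with a slip plane parallel to the surface (no pore pressure): FS = [c' + γz cos²β tanφ'] / [γz sinβ cosβ].
γz = 18.0·2.6 = 46.80 kN/m²
Numerator = 5.7 + 46.80·cos²14.7°·tan18.1° = 5.7 + 46.80·0.9356·0.3269 = 20.012 kPa
Denominator = 46.80·sin14.7°·cos14.7° = 46.80·0.2538·0.9673 = 11.487 kPa
FS = 20.012 / 11.487 = 1.742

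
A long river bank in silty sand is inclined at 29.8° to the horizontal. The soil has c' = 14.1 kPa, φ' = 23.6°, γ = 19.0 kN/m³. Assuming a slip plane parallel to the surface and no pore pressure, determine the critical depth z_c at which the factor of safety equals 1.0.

Setting FS = 1.00 in FS = [c' + γz cos²β tanφ'] / [γz sinβ cosβ] and solving for z:
z = c' / [γ cosβ (FS·sinβ − cosβ·tanφ')]
  = 14.1 / [19.0·cos29.8°·(1.00·sin29.8° − cos29.8°·tan23.6°)]
  = 14.1 / [19.0·0.8678·(1.00·0.4970 − 0.8678·0.4369)]
  = 14.1 / 1.9432 = 7.256 m

z_c = 7.26 m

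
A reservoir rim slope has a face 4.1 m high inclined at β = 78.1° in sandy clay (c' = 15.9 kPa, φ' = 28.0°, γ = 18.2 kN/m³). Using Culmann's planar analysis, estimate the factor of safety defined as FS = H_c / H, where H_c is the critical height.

H_c = (4c'/γ) · sinβ cosφ' / [1 − cos(β − φ')]
    = (4·15.9/18.2) · sin78.1°·cos28.0° / [1 − cos50.1°]
    = 3.495 · 0.8640 / 0.3586 = 8.42 m
FS = H_c / H = 8.42 / 4.1 = 2.054

FS = 2.05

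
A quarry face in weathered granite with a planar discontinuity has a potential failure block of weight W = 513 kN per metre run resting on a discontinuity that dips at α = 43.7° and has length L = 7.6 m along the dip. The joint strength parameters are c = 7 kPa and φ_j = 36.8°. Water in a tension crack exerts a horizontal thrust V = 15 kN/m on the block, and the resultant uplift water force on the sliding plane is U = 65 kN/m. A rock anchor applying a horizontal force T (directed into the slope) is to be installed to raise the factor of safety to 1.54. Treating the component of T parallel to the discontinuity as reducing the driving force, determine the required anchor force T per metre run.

Resolving forces along and normal to the sliding plane, with the horizontal anchor force T adding T·sinα to the effective normal force and T·cosα acting up the plane against the driving force:
FS = [cL + (W cosα − U − V sinα + T sinα) tanφ_j] / [W sinα + V cosα − T cosα]
Without the anchor: N' = 295.5 kN/m, driving T_d = 365.3 kN/m, resisting R = 7·7.6 + 295.5·tan36.8° = 274.3 kN/m, FS = 0.75.
Setting FS = 1.54 and solving for T:
1.54·(365.3 − T cos43.7°) = 274.3 + T sin43.7°·tan36.8°
T·(sin43.7°·tan36.8° + 1.54·cos43.7°) = 1.54·365.3 − 274.3
T·(0.6909·0.7481 + 1.54·0.7230) = 562.5 − 274.3 = 288.2
T·1.6302 = 288.2
T = 176.8 kN/m

T = 177 kN/m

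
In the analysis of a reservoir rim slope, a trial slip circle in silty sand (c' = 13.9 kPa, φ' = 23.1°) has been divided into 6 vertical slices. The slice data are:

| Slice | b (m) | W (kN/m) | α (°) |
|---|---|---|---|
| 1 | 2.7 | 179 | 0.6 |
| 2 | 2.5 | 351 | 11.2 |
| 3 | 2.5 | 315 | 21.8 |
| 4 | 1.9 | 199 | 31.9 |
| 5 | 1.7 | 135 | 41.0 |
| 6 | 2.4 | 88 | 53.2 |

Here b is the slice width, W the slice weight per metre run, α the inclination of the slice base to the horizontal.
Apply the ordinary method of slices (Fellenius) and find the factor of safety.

FS = 1.58

Ordinary method of slices: FS = Σ[c'·Δl_i + (W_i cosα_i)·tanφ'] / Σ W_i sinα_i, with Δl_i = b_i / cosα_i.
Slice 1: Δl = 2.7/cos0.6° = 2.700 m; N'_1 = 179·cos0.6° = 179.0; c'Δl = 37.53; W sinα = 1.9
Slice 2: Δl = 2.5/cos11.2° = 2.549 m; N'_2 = 351·cos11.2° = 344.3; c'Δl = 35.42; W sinα = 68.2
Slice 3: Δl = 2.5/cos21.8° = 2.693 m; N'_3 = 315·cos21.8° = 292.5; c'Δl = 37.43; W sinα = 117.0
Slice 4: Δl = 1.9/cos31.9° = 2.238 m; N'_4 = 199·cos31.9° = 168.9; c'Δl = 31.11; W sinα = 105.2
Slice 5: Δl = 1.7/cos41.0° = 2.253 m; N'_5 = 135·cos41.0° = 101.9; c'Δl = 31.31; W sinα = 88.6
Slice 6: Δl = 2.4/cos53.2° = 4.007 m; N'_6 = 88·cos53.2° = 52.7; c'Δl = 55.69; W sinα = 70.5
Σc'Δl = 228.5 kN/m; ΣN' = 1139.3 kN/m; ΣW sinα = 451.2 kN/m
Resisting = 228.5 + 1139.3·tan23.1° = 228.5 + 486.0 = 714.5 kN/m
FS = 714.5 / 451.2 = 1.583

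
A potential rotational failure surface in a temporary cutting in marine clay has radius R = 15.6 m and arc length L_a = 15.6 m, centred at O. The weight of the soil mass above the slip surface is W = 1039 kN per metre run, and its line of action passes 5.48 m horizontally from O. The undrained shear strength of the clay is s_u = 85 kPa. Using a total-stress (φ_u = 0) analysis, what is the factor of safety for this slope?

FS = 3.63

Taking moments about the centre O, the resisting moment is provided by the undrained shear strength acting along the arc:
M_R = s_u·L_a·R = 85·15.60·15.6 = 20685.6 kN·m/m
M_D = W·d = 1039·5.48 = 5693.7 kN·m/m
FS = M_R / M_D = 20685.6 / 5693.7 = 3.633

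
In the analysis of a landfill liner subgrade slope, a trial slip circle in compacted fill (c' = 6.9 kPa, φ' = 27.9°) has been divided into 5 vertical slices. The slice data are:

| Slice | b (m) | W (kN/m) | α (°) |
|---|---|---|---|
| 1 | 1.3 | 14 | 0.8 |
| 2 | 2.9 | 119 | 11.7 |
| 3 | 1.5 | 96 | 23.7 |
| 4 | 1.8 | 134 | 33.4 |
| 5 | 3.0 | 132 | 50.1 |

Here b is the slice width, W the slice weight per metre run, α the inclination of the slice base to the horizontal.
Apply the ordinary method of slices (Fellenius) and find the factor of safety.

Ordinary method of slices: FS = Σ[c'·Δl_i + (W_i cosα_i)·tanφ'] / Σ W_i sinα_i, with Δl_i = b_i / cosα_i.
Slice 1: Δl = 1.3/cos0.8° = 1.300 m; N'_1 = 14·cos0.8° = 14.0; c'Δl = 8.97; W sinα = 0.2
Slice 2: Δl = 2.9/cos11.7° = 2.962 m; N'_2 = 119·cos11.7° = 116.5; c'Δl = 20.43; W sinα = 24.1
Slice 3: Δl = 1.5/cos23.7° = 1.638 m; N'_3 = 96·cos23.7° = 87.9; c'Δl = 11.30; W sinα = 38.6
Slice 4: Δl = 1.8/cos33.4° = 2.156 m; N'_4 = 134·cos33.4° = 111.9; c'Δl = 14.88; W sinα = 73.8
Slice 5: Δl = 3.0/cos50.1° = 4.677 m; N'_5 = 132·cos50.1° = 84.7; c'Δl = 32.27; W sinα = 101.3
Σc'Δl = 87.9 kN/m; ΣN' = 415.0 kN/m; ΣW sinα = 237.9 kN/m
Resisting = 87.9 + 415.0·tan27.9° = 87.9 + 219.7 = 307.6 kN/m
FS = 307.6 / 237.9 = 1.293

FS = 1.29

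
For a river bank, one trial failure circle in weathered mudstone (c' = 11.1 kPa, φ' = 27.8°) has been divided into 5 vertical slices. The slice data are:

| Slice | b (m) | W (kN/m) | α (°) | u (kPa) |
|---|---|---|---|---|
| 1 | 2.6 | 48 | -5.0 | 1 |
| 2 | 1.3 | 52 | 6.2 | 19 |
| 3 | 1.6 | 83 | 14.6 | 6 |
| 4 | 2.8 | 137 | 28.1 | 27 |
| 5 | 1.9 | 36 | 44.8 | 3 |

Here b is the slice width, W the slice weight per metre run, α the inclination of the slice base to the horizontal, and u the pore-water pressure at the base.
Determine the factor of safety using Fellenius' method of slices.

FS = 2.05

Ordinary method of slices: FS = Σ[c'·Δl_i + (W_i cosα_i − u_i·Δl_i)·tanφ'] / Σ W_i sinα_i, with Δl_i = b_i / cosα_i.
Slice 1: Δl = 2.6/cos(-5.0°) = 2.610 m; N'_1 = 48·cos(-5.0°) − 1·2.610 = 45.2; c'Δl = 28.97; W sinα = -4.2
Slice 2: Δl = 1.3/cos6.2° = 1.308 m; N'_2 = 52·cos6.2° − 19·1.308 = 26.9; c'Δl = 14.51; W sinα = 5.6
Slice 3: Δl = 1.6/cos14.6° = 1.653 m; N'_3 = 83·cos14.6° − 6·1.653 = 70.4; c'Δl = 18.35; W sinα = 20.9
Slice 4: Δl = 2.8/cos28.1° = 3.174 m; N'_4 = 137·cos28.1° − 27·3.174 = 35.1; c'Δl = 35.23; W sinα = 64.5
Slice 5: Δl = 1.9/cos44.8° = 2.678 m; N'_5 = 36·cos44.8° − 3·2.678 = 17.5; c'Δl = 29.72; W sinα = 25.4
Σc'Δl = 126.8 kN/m; ΣN' = 195.1 kN/m; ΣW sinα = 112.2 kN/m
Resisting = 126.8 + 195.1·tan27.8° = 126.8 + 102.9 = 229.7 kN/m
FS = 229.7 / 112.2 = 2.046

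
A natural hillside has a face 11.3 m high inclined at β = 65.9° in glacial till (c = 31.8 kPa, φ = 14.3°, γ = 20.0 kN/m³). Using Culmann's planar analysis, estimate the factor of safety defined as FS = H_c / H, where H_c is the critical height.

H_c = (4c/γ) · sinβ cosφ / [1 − cos(β − φ)]
    = (4·31.8/20.0) · sin65.9°·cos14.3° / [1 − cos51.6°]
    = 6.360 · 0.8846 / 0.3789 = 14.85 m
FS = H_c / H = 14.85 / 11.3 = 1.314

FS = 1.31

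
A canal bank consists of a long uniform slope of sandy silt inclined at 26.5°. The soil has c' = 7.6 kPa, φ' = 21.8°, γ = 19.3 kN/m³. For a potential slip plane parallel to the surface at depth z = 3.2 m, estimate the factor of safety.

For an infinite slope with a slip plane parallel to the surface (no pore pressure): FS = [c' + γz cos²β tanφ'] / [γz sinβ cosβ].
γz = 19.3·3.2 = 61.76 kN/m²
Numerator = 7.6 + 61.76·cos²26.5°·tan21.8° = 7.6 + 61.76·0.8009·0.4000 = 27.384 kPa
Denominator = 61.76·sin26.5°·cos26.5° = 61.76·0.4462·0.8949 = 24.662 kPa
FS = 27.384 / 24.662 = 1.110

FS = 1.11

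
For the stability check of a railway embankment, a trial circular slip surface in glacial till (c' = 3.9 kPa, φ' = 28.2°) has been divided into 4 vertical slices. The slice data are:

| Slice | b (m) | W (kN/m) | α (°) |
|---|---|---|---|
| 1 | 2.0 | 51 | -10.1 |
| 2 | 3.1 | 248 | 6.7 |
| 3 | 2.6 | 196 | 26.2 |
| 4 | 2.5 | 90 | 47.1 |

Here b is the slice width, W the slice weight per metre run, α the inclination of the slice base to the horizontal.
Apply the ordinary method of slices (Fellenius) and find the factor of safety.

Ordinary method of slices: FS = Σ[c'·Δl_i + (W_i cosα_i)·tanφ'] / Σ W_i sinα_i, with Δl_i = b_i / cosα_i.
Slice 1: Δl = 2.0/cos(-10.1°) = 2.031 m; N'_1 = 51·cos(-10.1°) = 50.2; c'Δl = 7.92; W sinα = -8.9
Slice 2: Δl = 3.1/cos6.7° = 3.121 m; N'_2 = 248·cos6.7° = 246.3; c'Δl = 12.17; W sinα = 28.9
Slice 3: Δl = 2.6/cos26.2° = 2.898 m; N'_3 = 196·cos26.2° = 175.9; c'Δl = 11.30; W sinα = 86.5
Slice 4: Δl = 2.5/cos47.1° = 3.673 m; N'_4 = 90·cos47.1° = 61.3; c'Δl = 14.32; W sinα = 65.9
Σc'Δl = 45.7 kN/m; ΣN' = 533.6 kN/m; ΣW sinα = 172.5 kN/m
Resisting = 45.7 + 533.6·tan28.2° = 45.7 + 286.1 = 331.9 kN/m
FS = 331.9 / 172.5 = 1.924

FS = 1.92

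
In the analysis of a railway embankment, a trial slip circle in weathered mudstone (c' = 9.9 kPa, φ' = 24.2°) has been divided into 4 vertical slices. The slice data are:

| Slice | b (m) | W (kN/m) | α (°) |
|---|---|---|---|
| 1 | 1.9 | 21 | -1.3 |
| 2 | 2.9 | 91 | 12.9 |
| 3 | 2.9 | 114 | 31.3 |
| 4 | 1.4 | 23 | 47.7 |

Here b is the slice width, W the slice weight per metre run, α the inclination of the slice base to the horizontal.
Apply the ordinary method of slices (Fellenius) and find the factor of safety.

Ordinary method of slices: FS = Σ[c'·Δl_i + (W_i cosα_i)·tanφ'] / Σ W_i sinα_i, with Δl_i = b_i / cosα_i.
Slice 1: Δl = 1.9/cos(-1.3°) = 1.900 m; N'_1 = 21·cos(-1.3°) = 21.0; c'Δl = 18.81; W sinα = -0.5
Slice 2: Δl = 2.9/cos12.9° = 2.975 m; N'_2 = 91·cos12.9° = 88.7; c'Δl = 29.45; W sinα = 20.3
Slice 3: Δl = 2.9/cos31.3° = 3.394 m; N'_3 = 114·cos31.3° = 97.4; c'Δl = 33.60; W sinα = 59.2
Slice 4: Δl = 1.4/cos47.7° = 2.080 m; N'_4 = 23·cos47.7° = 15.5; c'Δl = 20.59; W sinα = 17.0
Σc'Δl = 102.5 kN/m; ΣN' = 222.6 kN/m; ΣW sinα = 96.1 kN/m
Resisting = 102.5 + 222.6·tan24.2° = 102.5 + 100.0 = 202.5 kN/m
FS = 202.5 / 96.1 = 2.108

FS = 2.11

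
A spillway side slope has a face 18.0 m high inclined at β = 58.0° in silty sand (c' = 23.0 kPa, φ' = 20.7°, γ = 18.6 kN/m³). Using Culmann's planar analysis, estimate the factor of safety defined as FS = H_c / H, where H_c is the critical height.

H_c = (4c'/γ) · sinβ cosφ' / [1 − cos(β − φ')]
    = (4·23.0/18.6) · sin58.0°·cos20.7° / [1 − cos37.3°]
    = 4.946 · 0.7933 / 0.2045 = 19.19 m
FS = H_c / H = 19.19 / 18.0 = 1.066

FS = 1.07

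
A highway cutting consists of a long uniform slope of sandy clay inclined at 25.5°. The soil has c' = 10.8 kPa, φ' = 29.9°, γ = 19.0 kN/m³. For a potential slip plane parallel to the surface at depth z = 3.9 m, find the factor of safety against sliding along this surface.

For an infinite slope with a slip plane parallel to the surface (no pore pressure): FS = [c' + γz cos²β tanφ'] / [γz sinβ cosβ].
γz = 19.0·3.9 = 74.10 kN/m²
Numerator = 10.8 + 74.10·cos²25.5°·tan29.9° = 10.8 + 74.10·0.8147·0.5750 = 45.512 kPa
Denominator = 74.10·sin25.5°·cos25.5° = 74.10·0.4305·0.9026 = 28.793 kPa
FS = 45.512 / 28.793 = 1.581

FS = 1.58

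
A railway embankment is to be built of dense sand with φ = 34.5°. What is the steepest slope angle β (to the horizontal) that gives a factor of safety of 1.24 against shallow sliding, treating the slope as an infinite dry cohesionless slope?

β = 29.0°

For an infinite dry cohesionless slope FS = tanφ/tanβ, so tanβ = tanφ / FS.
tanβ = tan34.5° / 1.24 = 0.6873 / 1.24 = 0.5543
β = arctan(0.5543) = 29.00°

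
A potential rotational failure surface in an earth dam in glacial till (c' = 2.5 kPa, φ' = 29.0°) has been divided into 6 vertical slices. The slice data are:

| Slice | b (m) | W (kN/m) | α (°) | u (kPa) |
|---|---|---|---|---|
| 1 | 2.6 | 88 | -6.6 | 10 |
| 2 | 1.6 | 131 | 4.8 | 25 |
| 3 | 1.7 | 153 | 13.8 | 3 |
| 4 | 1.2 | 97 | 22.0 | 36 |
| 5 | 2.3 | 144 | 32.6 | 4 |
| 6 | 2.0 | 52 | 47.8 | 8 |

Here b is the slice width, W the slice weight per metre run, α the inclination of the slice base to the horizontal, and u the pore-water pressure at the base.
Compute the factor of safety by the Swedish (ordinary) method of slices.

Ordinary method of slices: FS = Σ[c'·Δl_i + (W_i cosα_i − u_i·Δl_i)·tanφ'] / Σ W_i sinα_i, with Δl_i = b_i / cosα_i.
Slice 1: Δl = 2.6/cos(-6.6°) = 2.617 m; N'_1 = 88·cos(-6.6°) − 10·2.617 = 61.2; c'Δl = 6.54; W sinα = -10.1
Slice 2: Δl = 1.6/cos4.8° = 1.606 m; N'_2 = 131·cos4.8° − 25·1.606 = 90.4; c'Δl = 4.01; W sinα = 11.0
Slice 3: Δl = 1.7/cos13.8° = 1.751 m; N'_3 = 153·cos13.8° − 3·1.751 = 143.3; c'Δl = 4.38; W sinα = 36.5
Slice 4: Δl = 1.2/cos22.0° = 1.294 m; N'_4 = 97·cos22.0° − 36·1.294 = 43.3; c'Δl = 3.24; W sinα = 36.3
Slice 5: Δl = 2.3/cos32.6° = 2.730 m; N'_5 = 144·cos32.6° − 4·2.730 = 110.4; c'Δl = 6.83; W sinα = 77.6
Slice 6: Δl = 2.0/cos47.8° = 2.977 m; N'_6 = 52·cos47.8° − 8·2.977 = 11.1; c'Δl = 7.44; W sinα = 38.5
Σc'Δl = 32.4 kN/m; ΣN' = 459.8 kN/m; ΣW sinα = 189.8 kN/m
Resisting = 32.4 + 459.8·tan29.0° = 32.4 + 254.9 = 287.3 kN/m
FS = 287.3 / 189.8 = 1.514

FS = 1.51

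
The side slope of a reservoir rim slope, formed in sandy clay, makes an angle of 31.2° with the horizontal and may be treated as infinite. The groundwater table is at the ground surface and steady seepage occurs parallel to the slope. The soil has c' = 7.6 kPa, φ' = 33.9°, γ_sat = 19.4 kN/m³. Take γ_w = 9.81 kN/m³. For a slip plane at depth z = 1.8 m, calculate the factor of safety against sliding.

FS = 1.04

With seepage parallel to the slope and the water table at the surface, the effective normal stress on the slip plane uses the buoyant unit weight γ' = γ_sat − γ_w while the driving shear stress uses γ_sat:
FS = [c' + γ' z cos²β tanφ'] / [γ_sat z sinβ cosβ]
γ' = 19.4 − 9.81 = 9.59 kN/m³
Numerator = 7.6 + 9.59·1.8·cos²31.2°·tan33.9° = 7.6 + 9.59·1.8·0.7316·0.6720 = 16.087 kPa
Denominator = 19.4·1.8·sin31.2°·cos31.2° = 19.4·1.8·0.5180·0.8554 = 15.473 kPa
FS = 16.087 / 15.473 = 1.040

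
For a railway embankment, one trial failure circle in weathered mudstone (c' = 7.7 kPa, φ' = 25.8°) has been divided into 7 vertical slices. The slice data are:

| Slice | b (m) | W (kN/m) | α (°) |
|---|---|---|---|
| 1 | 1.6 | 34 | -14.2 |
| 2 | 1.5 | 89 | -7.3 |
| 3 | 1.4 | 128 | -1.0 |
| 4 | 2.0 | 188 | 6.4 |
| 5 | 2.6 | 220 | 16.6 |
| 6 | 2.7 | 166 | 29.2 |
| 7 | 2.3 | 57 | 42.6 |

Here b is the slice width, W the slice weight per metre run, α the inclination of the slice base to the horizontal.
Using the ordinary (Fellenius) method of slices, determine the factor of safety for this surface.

Ordinary method of slices: FS = Σ[c'·Δl_i + (W_i cosα_i)·tanφ'] / Σ W_i sinα_i, with Δl_i = b_i / cosα_i.
Slice 1: Δl = 1.6/cos(-14.2°) = 1.650 m; N'_1 = 34·cos(-14.2°) = 33.0; c'Δl = 12.71; W sinα = -8.3
Slice 2: Δl = 1.5/cos(-7.3°) = 1.512 m; N'_2 = 89·cos(-7.3°) = 88.3; c'Δl = 11.64; W sinα = -11.3
Slice 3: Δl = 1.4/cos(-1.0°) = 1.400 m; N'_3 = 128·cos(-1.0°) = 128.0; c'Δl = 10.78; W sinα = -2.2
Slice 4: Δl = 2.0/cos6.4° = 2.013 m; N'_4 = 188·cos6.4° = 186.8; c'Δl = 15.50; W sinα = 21.0
Slice 5: Δl = 2.6/cos16.6° = 2.713 m; N'_5 = 220·cos16.6° = 210.8; c'Δl = 20.89; W sinα = 62.9
Slice 6: Δl = 2.7/cos29.2° = 3.093 m; N'_6 = 166·cos29.2° = 144.9; c'Δl = 23.82; W sinα = 81.0
Slice 7: Δl = 2.3/cos42.6° = 3.125 m; N'_7 = 57·cos42.6° = 42.0; c'Δl = 24.06; W sinα = 38.6
Σc'Δl = 119.4 kN/m; ΣN' = 833.7 kN/m; ΣW sinα = 181.5 kN/m
Resisting = 119.4 + 833.7·tan25.8° = 119.4 + 403.0 = 522.4 kN/m
FS = 522.4 / 181.5 = 2.879

FS = 2.88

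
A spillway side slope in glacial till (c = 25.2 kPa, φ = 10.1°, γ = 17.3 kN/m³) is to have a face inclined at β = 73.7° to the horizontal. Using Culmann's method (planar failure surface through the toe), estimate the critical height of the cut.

Culmann's analysis gives the critical failure plane at α_cr = (β + φ)/2 = (73.7 + 10.1)/2 = 41.9°, and the critical height
H_c = (4c/γ) · sinβ cosφ / [1 − cos(β − φ)]
    = (4·25.2/17.3) · sin73.7°·cos10.1° / [1 − cos(63.6°)]
    = 5.827 · 0.9598·0.9845 / [1 − 0.4446]
    = 5.827 · 0.9449 / 0.5554
    = 9.91 m

H_c = 9.91 m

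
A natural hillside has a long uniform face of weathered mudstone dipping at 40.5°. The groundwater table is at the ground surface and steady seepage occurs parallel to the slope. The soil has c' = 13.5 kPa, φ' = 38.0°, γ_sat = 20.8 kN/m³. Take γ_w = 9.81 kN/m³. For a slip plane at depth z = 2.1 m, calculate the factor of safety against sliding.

FS = 1.11

With seepage parallel to the slope and the water table at the surface, the effective normal stress on the slip plane uses the buoyant unit weight γ' = γ_sat − γ_w while the driving shear stress uses γ_sat:
FS = [c' + γ' z cos²β tanφ'] / [γ_sat z sinβ cosβ]
γ' = 20.8 − 9.81 = 10.99 kN/m³
Numerator = 13.5 + 10.99·2.1·cos²40.5°·tan38.0° = 13.5 + 10.99·2.1·0.5782·0.7813 = 23.926 kPa
Denominator = 20.8·2.1·sin40.5°·cos40.5° = 20.8·2.1·0.6494·0.7604 = 21.571 kPa
FS = 23.926 / 21.571 = 1.109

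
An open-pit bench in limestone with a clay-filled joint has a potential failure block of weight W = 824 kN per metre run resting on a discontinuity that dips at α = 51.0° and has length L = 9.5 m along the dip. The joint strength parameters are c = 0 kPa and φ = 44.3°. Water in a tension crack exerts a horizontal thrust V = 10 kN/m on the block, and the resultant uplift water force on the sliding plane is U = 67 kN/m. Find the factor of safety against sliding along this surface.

Resolving the block weight along and normal to the plane and applying the Mohr–Coulomb strength on the joint:
N' = W cosα − U − V sinα = 824·cos51.0° − 67 − 10·sin51.0° = 443.8 kN/m
Driving force T = W sinα + V cosα = 824·sin51.0° + 10·cos51.0° = 646.7 kN/m
Resisting force R = c·L + N'·tanφ = 0·9.5 + 443.8·tan44.3° = 0.0 + 433.1 = 433.1 kN/m
FS = R / T = 433.1 / 646.7 = 0.670

FS = 0.67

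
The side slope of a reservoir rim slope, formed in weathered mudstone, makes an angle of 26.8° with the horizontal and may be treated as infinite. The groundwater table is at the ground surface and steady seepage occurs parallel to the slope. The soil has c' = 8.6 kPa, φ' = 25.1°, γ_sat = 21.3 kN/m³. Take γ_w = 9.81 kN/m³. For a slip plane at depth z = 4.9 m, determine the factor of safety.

FS = 0.70

With seepage parallel to the slope and the water table at the surface, the effective normal stress on the slip plane uses the buoyant unit weight γ' = γ_sat − γ_w while the driving shear stress uses γ_sat:
FS = [c' + γ' z cos²β tanφ'] / [γ_sat z sinβ cosβ]
γ' = 21.3 − 9.81 = 11.49 kN/m³
Numerator = 8.6 + 11.49·4.9·cos²26.8°·tan25.1° = 8.6 + 11.49·4.9·0.7967·0.4684 = 29.612 kPa
Denominator = 21.3·4.9·sin26.8°·cos26.8° = 21.3·4.9·0.4509·0.8926 = 42.003 kPa
FS = 29.612 / 42.003 = 0.705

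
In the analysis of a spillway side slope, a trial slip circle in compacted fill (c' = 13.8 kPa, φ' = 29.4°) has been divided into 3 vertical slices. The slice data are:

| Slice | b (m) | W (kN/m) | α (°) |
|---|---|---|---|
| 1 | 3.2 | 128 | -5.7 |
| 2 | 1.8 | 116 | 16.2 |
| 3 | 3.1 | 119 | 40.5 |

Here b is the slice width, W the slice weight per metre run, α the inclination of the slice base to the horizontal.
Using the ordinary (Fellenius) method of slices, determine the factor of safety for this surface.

Ordinary method of slices: FS = Σ[c'·Δl_i + (W_i cosα_i)·tanφ'] / Σ W_i sinα_i, with Δl_i = b_i / cosα_i.
Slice 1: Δl = 3.2/cos(-5.7°) = 3.216 m; N'_1 = 128·cos(-5.7°) = 127.4; c'Δl = 44.38; W sinα = -12.7
Slice 2: Δl = 1.8/cos16.2° = 1.874 m; N'_2 = 116·cos16.2° = 111.4; c'Δl = 25.87; W sinα = 32.4
Slice 3: Δl = 3.1/cos40.5° = 4.077 m; N'_3 = 119·cos40.5° = 90.5; c'Δl = 56.26; W sinα = 77.3
Σc'Δl = 126.5 kN/m; ΣN' = 329.2 kN/m; ΣW sinα = 96.9 kN/m
Resisting = 126.5 + 329.2·tan29.4° = 126.5 + 185.5 = 312.0 kN/m
FS = 312.0 / 96.9 = 3.219

FS = 3.22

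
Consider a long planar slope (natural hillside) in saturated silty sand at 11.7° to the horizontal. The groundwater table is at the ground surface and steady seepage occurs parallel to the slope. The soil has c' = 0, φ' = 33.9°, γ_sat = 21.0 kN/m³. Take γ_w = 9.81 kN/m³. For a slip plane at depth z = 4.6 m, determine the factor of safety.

FS = 1.73

With seepage parallel to the slope and the water table at the surface, the effective normal stress on the slip plane uses the buoyant unit weight γ' = γ_sat − γ_w while the driving shear stress uses γ_sat:
FS = [c' + γ' z cos²β tanφ'] / [γ_sat z sinβ cosβ]
(For c' = 0 this reduces to FS = (γ'/γ_sat)·tanφ'/tanβ.)
γ' = 21.0 − 9.81 = 11.19 kN/m³
Numerator = 0.0 + 11.19·4.6·cos²11.7°·tan33.9° = 0.0 + 11.19·4.6·0.9589·0.6720 = 33.167 kPa
Denominator = 21.0·4.6·sin11.7°·cos11.7° = 21.0·4.6·0.2028·0.9792 = 19.182 kPa
FS = 33.167 / 19.182 = 1.729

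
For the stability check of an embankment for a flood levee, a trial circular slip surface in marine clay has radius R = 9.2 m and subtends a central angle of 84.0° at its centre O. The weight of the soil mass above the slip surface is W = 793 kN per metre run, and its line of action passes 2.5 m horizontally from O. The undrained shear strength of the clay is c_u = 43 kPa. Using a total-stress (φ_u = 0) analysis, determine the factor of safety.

Taking moments about the centre O, the resisting moment is provided by the undrained shear strength acting along the arc:
Arc length L_a = R·θ = 9.2·(84.0°·π/180) = 9.2·1.4661 = 13.49 m
M_R = c_u·L_a·R = 43·13.49·9.2 = 5335.8 kN·m/m
M_D = W·d = 793·2.5 = 1982.5 kN·m/m
FS = M_R / M_D = 5335.8 / 1982.5 = 2.691

FS = 2.69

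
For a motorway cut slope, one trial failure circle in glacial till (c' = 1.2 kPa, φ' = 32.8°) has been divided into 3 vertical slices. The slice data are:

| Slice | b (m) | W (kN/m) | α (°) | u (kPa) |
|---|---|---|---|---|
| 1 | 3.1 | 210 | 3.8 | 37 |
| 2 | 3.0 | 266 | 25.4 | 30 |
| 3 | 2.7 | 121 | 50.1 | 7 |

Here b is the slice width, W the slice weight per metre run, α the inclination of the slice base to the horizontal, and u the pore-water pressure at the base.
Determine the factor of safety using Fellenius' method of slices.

FS = 0.88

Ordinary method of slices: FS = Σ[c'·Δl_i + (W_i cosα_i − u_i·Δl_i)·tanφ'] / Σ W_i sinα_i, with Δl_i = b_i / cosα_i.
Slice 1: Δl = 3.1/cos3.8° = 3.107 m; N'_1 = 210·cos3.8° − 37·3.107 = 94.6; c'Δl = 3.73; W sinα = 13.9
Slice 2: Δl = 3.0/cos25.4° = 3.321 m; N'_2 = 266·cos25.4° − 30·3.321 = 140.7; c'Δl = 3.99; W sinα = 114.1
Slice 3: Δl = 2.7/cos50.1° = 4.209 m; N'_3 = 121·cos50.1° − 7·4.209 = 48.2; c'Δl = 5.05; W sinα = 92.8
Σc'Δl = 12.8 kN/m; ΣN' = 283.4 kN/m; ΣW sinα = 220.8 kN/m
Resisting = 12.8 + 283.4·tan32.8° = 12.8 + 182.6 = 195.4 kN/m
FS = 195.4 / 220.8 = 0.885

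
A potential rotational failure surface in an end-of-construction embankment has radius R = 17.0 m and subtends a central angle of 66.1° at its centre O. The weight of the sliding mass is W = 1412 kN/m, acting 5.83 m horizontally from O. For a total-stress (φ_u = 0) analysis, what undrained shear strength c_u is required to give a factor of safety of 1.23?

c_u = 30.4 kPa

FS = c_u·L_a·R / (W·d), so c_u = FS·W·d / (L_a·R).
Arc length L_a = R·θ = 17.0·(66.1°·π/180) = 17.0·1.1537 = 19.61 m
c_u = 1.23·1412·5.83 / (19.61·17.0) = 10125.3 / 333.41 = 30.37 kPa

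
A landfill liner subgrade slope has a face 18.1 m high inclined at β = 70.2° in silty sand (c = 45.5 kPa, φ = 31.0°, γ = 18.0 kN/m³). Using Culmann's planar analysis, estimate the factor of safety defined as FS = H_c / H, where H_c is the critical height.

FS = 2.00

H_c = (4c/γ) · sinβ cosφ / [1 − cos(β − φ)]
    = (4·45.5/18.0) · sin70.2°·cos31.0° / [1 − cos39.2°]
    = 10.111 · 0.8065 / 0.2251 = 36.23 m
FS = H_c / H = 36.23 / 18.1 = 2.002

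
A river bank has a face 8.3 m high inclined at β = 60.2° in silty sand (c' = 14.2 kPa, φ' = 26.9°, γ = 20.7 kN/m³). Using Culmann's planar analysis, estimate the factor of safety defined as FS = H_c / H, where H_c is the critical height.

FS = 1.56

H_c = (4c'/γ) · sinβ cosφ' / [1 − cos(β − φ')]
    = (4·14.2/20.7) · sin60.2°·cos26.9° / [1 − cos33.3°]
    = 2.744 · 0.7739 / 0.1642 = 12.93 m
FS = H_c / H = 12.93 / 8.3 = 1.558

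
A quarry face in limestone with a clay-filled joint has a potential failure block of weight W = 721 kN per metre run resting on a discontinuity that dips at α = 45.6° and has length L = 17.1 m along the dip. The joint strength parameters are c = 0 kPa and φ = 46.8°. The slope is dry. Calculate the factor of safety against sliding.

Resolving the block weight along and normal to the plane and applying the Mohr–Coulomb strength on the joint:
N' = W cosα = 721·cos45.6° = 504.5 kN/m
Driving force T = W sinα = 721·sin45.6° = 515.1 kN/m
Resisting force R = c·L + N'·tanφ = 0·17.1 + 504.5·tan46.8° = 0.0 + 537.2 = 537.2 kN/m
FS = R / T = 537.2 / 515.1 = 1.043

FS = 1.04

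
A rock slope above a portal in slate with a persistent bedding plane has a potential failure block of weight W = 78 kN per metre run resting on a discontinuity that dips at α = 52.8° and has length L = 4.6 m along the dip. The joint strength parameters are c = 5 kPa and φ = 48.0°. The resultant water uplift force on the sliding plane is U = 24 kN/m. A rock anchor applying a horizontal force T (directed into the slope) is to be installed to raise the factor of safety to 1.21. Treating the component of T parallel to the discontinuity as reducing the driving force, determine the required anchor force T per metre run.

T = 16 kN/m

Resolving forces along and normal to the sliding plane, with the horizontal anchor force T adding T·sinα to the effective normal force and T·cosα acting up the plane against the driving force:
FS = [cL + (W cosα − U + T sinα) tanφ] / [W sinα − T cosα]
Without the anchor: N' = 23.2 kN/m, driving T_d = 62.1 kN/m, resisting R = 5·4.6 + 23.2·tan48.0° = 48.7 kN/m, FS = 0.78.
Setting FS = 1.21 and solving for T:
1.21·(62.1 − T cos52.8°) = 48.7 + T sin52.8°·tan48.0°
T·(sin52.8°·tan48.0° + 1.21·cos52.8°) = 1.21·62.1 − 48.7
T·(0.7965·1.1106 + 1.21·0.6046) = 75.2 − 48.7 = 26.5
T·1.6162 = 26.5
T = 16.4 kN/m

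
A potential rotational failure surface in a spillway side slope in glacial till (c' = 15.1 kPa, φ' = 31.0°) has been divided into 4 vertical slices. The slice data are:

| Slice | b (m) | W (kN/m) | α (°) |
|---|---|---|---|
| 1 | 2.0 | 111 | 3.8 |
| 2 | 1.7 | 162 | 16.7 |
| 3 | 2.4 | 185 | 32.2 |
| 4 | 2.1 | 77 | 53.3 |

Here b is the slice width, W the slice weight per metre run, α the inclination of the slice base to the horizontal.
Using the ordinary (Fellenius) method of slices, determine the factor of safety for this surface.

Ordinary method of slices: FS = Σ[c'·Δl_i + (W_i cosα_i)·tanφ'] / Σ W_i sinα_i, with Δl_i = b_i / cosα_i.
Slice 1: Δl = 2.0/cos3.8° = 2.004 m; N'_1 = 111·cos3.8° = 110.8; c'Δl = 30.27; W sinα = 7.4
Slice 2: Δl = 1.7/cos16.7° = 1.775 m; N'_2 = 162·cos16.7° = 155.2; c'Δl = 26.80; W sinα = 46.6
Slice 3: Δl = 2.4/cos32.2° = 2.836 m; N'_3 = 185·cos32.2° = 156.5; c'Δl = 42.83; W sinα = 98.6
Slice 4: Δl = 2.1/cos53.3° = 3.514 m; N'_4 = 77·cos53.3° = 46.0; c'Δl = 53.06; W sinα = 61.7
Σc'Δl = 153.0 kN/m; ΣN' = 468.5 kN/m; ΣW sinα = 214.2 kN/m
Resisting = 153.0 + 468.5·tan31.0° = 153.0 + 281.5 = 434.4 kN/m
FS = 434.4 / 214.2 = 2.028

FS = 2.03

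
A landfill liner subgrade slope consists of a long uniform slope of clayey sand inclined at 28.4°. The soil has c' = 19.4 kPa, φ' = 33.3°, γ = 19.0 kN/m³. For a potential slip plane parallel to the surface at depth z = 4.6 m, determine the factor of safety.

FS = 1.75

For an infinite slope with a slip plane parallel to the surface (no pore pressure): FS = [c' + γz cos²β tanφ'] / [γz sinβ cosβ].
γz = 19.0·4.6 = 87.40 kN/m²
Numerator = 19.4 + 87.40·cos²28.4°·tan33.3° = 19.4 + 87.40·0.7738·0.6569 = 63.824 kPa
Denominator = 87.40·sin28.4°·cos28.4° = 87.40·0.4756·0.8796 = 36.567 kPa
FS = 63.824 / 36.567 = 1.745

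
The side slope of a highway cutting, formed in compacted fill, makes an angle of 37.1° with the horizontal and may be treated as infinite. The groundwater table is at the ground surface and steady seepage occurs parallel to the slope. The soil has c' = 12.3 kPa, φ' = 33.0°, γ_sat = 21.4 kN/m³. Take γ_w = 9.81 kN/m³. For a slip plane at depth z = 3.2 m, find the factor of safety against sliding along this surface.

FS = 0.84

With seepage parallel to the slope and the water table at the surface, the effective normal stress on the slip plane uses the buoyant unit weight γ' = γ_sat − γ_w while the driving shear stress uses γ_sat:
FS = [c' + γ' z cos²β tanφ'] / [γ_sat z sinβ cosβ]
γ' = 21.4 − 9.81 = 11.59 kN/m³
Numerator = 12.3 + 11.59·3.2·cos²37.1°·tan33.0° = 12.3 + 11.59·3.2·0.6361·0.6494 = 27.622 kPa
Denominator = 21.4·3.2·sin37.1°·cos37.1° = 21.4·3.2·0.6032·0.7976 = 32.946 kPa
FS = 27.622 / 32.946 = 0.838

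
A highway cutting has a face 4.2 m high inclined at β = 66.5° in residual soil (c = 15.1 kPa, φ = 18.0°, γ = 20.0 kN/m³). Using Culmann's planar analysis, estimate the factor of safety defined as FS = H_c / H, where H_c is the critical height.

H_c = (4c/γ) · sinβ cosφ / [1 − cos(β − φ)]
    = (4·15.1/20.0) · sin66.5°·cos18.0° / [1 − cos48.5°]
    = 3.020 · 0.8722 / 0.3374 = 7.81 m
FS = H_c / H = 7.81 / 4.2 = 1.859

FS = 1.86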